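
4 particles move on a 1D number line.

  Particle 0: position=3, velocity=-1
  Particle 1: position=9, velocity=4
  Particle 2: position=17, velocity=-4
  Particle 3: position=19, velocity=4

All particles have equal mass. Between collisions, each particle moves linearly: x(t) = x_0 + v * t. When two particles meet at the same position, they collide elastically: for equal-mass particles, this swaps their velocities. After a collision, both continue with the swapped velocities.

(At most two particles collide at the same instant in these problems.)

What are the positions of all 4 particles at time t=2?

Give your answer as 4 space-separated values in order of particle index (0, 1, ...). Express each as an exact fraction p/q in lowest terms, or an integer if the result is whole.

Collision at t=1: particles 1 and 2 swap velocities; positions: p0=2 p1=13 p2=13 p3=23; velocities now: v0=-1 v1=-4 v2=4 v3=4
Advance to t=2 (no further collisions before then); velocities: v0=-1 v1=-4 v2=4 v3=4; positions = 1 9 17 27

Answer: 1 9 17 27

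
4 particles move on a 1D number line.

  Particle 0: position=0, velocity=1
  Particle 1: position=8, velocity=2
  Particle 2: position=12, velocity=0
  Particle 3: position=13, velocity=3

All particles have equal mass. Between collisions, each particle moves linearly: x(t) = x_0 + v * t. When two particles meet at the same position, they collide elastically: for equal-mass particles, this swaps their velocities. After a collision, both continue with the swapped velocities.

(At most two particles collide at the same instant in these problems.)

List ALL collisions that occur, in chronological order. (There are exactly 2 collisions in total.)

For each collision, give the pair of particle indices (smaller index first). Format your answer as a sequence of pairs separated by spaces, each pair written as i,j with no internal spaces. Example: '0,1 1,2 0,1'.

Collision at t=2: particles 1 and 2 swap velocities; positions: p0=2 p1=12 p2=12 p3=19; velocities now: v0=1 v1=0 v2=2 v3=3
Collision at t=12: particles 0 and 1 swap velocities; positions: p0=12 p1=12 p2=32 p3=49; velocities now: v0=0 v1=1 v2=2 v3=3

Answer: 1,2 0,1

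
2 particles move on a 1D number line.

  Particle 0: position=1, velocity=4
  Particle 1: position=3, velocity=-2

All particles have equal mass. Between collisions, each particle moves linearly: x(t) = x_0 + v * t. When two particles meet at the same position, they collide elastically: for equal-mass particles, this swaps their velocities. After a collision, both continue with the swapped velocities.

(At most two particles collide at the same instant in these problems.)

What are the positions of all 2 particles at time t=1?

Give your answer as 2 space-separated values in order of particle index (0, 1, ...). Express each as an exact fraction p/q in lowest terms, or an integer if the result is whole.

Collision at t=1/3: particles 0 and 1 swap velocities; positions: p0=7/3 p1=7/3; velocities now: v0=-2 v1=4
Advance to t=1 (no further collisions before then); velocities: v0=-2 v1=4; positions = 1 5

Answer: 1 5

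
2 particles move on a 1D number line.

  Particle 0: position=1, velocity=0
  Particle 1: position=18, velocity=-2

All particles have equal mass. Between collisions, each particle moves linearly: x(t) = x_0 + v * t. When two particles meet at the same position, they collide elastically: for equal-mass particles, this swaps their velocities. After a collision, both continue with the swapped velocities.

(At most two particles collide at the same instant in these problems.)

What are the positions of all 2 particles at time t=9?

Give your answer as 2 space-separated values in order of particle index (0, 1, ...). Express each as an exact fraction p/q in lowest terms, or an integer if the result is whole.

Answer: 0 1

Derivation:
Collision at t=17/2: particles 0 and 1 swap velocities; positions: p0=1 p1=1; velocities now: v0=-2 v1=0
Advance to t=9 (no further collisions before then); velocities: v0=-2 v1=0; positions = 0 1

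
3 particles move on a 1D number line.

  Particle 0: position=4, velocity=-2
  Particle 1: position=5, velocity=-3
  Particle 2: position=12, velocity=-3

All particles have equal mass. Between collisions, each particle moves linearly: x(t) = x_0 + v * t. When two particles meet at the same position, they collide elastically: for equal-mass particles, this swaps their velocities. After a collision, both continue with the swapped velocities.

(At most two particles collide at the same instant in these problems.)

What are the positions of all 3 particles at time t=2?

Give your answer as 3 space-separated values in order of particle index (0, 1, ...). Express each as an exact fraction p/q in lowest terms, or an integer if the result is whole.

Answer: -1 0 6

Derivation:
Collision at t=1: particles 0 and 1 swap velocities; positions: p0=2 p1=2 p2=9; velocities now: v0=-3 v1=-2 v2=-3
Advance to t=2 (no further collisions before then); velocities: v0=-3 v1=-2 v2=-3; positions = -1 0 6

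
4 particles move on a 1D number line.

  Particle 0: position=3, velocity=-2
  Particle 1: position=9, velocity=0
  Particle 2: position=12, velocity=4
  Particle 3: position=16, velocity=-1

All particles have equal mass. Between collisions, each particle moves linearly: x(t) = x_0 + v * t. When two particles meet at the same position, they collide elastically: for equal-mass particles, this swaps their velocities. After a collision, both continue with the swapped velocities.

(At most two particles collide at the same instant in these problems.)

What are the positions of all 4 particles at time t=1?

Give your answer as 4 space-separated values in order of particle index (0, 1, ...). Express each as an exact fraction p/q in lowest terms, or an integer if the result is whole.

Answer: 1 9 15 16

Derivation:
Collision at t=4/5: particles 2 and 3 swap velocities; positions: p0=7/5 p1=9 p2=76/5 p3=76/5; velocities now: v0=-2 v1=0 v2=-1 v3=4
Advance to t=1 (no further collisions before then); velocities: v0=-2 v1=0 v2=-1 v3=4; positions = 1 9 15 16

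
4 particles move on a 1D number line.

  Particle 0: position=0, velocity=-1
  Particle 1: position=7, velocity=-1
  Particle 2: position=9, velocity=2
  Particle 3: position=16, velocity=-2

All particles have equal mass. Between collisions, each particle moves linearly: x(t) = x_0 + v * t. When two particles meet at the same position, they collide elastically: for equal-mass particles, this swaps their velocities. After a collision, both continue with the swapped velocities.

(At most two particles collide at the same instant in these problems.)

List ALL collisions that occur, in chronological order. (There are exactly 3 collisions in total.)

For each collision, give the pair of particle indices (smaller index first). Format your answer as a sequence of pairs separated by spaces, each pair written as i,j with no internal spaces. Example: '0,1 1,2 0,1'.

Answer: 2,3 1,2 0,1

Derivation:
Collision at t=7/4: particles 2 and 3 swap velocities; positions: p0=-7/4 p1=21/4 p2=25/2 p3=25/2; velocities now: v0=-1 v1=-1 v2=-2 v3=2
Collision at t=9: particles 1 and 2 swap velocities; positions: p0=-9 p1=-2 p2=-2 p3=27; velocities now: v0=-1 v1=-2 v2=-1 v3=2
Collision at t=16: particles 0 and 1 swap velocities; positions: p0=-16 p1=-16 p2=-9 p3=41; velocities now: v0=-2 v1=-1 v2=-1 v3=2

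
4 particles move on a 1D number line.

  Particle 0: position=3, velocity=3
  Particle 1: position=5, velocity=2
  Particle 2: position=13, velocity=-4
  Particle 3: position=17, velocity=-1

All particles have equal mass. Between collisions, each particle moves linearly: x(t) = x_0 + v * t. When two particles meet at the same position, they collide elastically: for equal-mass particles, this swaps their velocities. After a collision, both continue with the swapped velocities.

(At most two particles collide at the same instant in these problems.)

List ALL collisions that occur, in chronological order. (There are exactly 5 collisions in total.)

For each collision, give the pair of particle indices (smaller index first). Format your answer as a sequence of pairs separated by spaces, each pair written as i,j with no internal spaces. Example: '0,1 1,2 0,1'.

Collision at t=4/3: particles 1 and 2 swap velocities; positions: p0=7 p1=23/3 p2=23/3 p3=47/3; velocities now: v0=3 v1=-4 v2=2 v3=-1
Collision at t=10/7: particles 0 and 1 swap velocities; positions: p0=51/7 p1=51/7 p2=55/7 p3=109/7; velocities now: v0=-4 v1=3 v2=2 v3=-1
Collision at t=2: particles 1 and 2 swap velocities; positions: p0=5 p1=9 p2=9 p3=15; velocities now: v0=-4 v1=2 v2=3 v3=-1
Collision at t=7/2: particles 2 and 3 swap velocities; positions: p0=-1 p1=12 p2=27/2 p3=27/2; velocities now: v0=-4 v1=2 v2=-1 v3=3
Collision at t=4: particles 1 and 2 swap velocities; positions: p0=-3 p1=13 p2=13 p3=15; velocities now: v0=-4 v1=-1 v2=2 v3=3

Answer: 1,2 0,1 1,2 2,3 1,2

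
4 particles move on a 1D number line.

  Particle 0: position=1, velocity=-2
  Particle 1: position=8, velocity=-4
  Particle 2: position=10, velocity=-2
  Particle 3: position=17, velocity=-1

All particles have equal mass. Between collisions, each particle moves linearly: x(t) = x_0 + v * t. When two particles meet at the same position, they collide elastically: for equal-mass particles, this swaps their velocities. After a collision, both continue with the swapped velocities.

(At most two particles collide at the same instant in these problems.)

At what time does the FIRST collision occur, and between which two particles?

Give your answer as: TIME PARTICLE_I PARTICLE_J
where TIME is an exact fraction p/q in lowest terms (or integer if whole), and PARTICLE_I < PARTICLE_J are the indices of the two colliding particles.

Pair (0,1): pos 1,8 vel -2,-4 -> gap=7, closing at 2/unit, collide at t=7/2
Pair (1,2): pos 8,10 vel -4,-2 -> not approaching (rel speed -2 <= 0)
Pair (2,3): pos 10,17 vel -2,-1 -> not approaching (rel speed -1 <= 0)
Earliest collision: t=7/2 between 0 and 1

Answer: 7/2 0 1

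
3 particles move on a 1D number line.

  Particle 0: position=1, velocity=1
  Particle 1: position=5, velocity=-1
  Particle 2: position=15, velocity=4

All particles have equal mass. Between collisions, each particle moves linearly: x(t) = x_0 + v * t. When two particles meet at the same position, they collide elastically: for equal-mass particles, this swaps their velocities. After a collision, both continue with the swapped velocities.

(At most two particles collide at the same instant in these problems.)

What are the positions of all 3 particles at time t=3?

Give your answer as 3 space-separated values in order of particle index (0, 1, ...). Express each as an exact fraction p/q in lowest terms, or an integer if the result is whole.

Collision at t=2: particles 0 and 1 swap velocities; positions: p0=3 p1=3 p2=23; velocities now: v0=-1 v1=1 v2=4
Advance to t=3 (no further collisions before then); velocities: v0=-1 v1=1 v2=4; positions = 2 4 27

Answer: 2 4 27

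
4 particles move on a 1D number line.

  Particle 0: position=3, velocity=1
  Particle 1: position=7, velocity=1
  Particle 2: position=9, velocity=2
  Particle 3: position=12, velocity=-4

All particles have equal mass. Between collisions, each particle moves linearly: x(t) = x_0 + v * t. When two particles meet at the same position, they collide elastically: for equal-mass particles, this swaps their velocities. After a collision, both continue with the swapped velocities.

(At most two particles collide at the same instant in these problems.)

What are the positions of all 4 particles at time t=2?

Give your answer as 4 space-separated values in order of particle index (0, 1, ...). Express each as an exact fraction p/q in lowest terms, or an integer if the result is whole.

Collision at t=1/2: particles 2 and 3 swap velocities; positions: p0=7/2 p1=15/2 p2=10 p3=10; velocities now: v0=1 v1=1 v2=-4 v3=2
Collision at t=1: particles 1 and 2 swap velocities; positions: p0=4 p1=8 p2=8 p3=11; velocities now: v0=1 v1=-4 v2=1 v3=2
Collision at t=9/5: particles 0 and 1 swap velocities; positions: p0=24/5 p1=24/5 p2=44/5 p3=63/5; velocities now: v0=-4 v1=1 v2=1 v3=2
Advance to t=2 (no further collisions before then); velocities: v0=-4 v1=1 v2=1 v3=2; positions = 4 5 9 13

Answer: 4 5 9 13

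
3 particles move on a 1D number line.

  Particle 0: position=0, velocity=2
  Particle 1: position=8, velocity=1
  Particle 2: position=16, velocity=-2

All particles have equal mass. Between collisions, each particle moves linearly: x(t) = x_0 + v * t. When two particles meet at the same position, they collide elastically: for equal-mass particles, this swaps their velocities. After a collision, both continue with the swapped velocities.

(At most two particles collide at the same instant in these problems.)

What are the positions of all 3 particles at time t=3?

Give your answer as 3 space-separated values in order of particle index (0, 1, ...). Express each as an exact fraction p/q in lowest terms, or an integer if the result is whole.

Collision at t=8/3: particles 1 and 2 swap velocities; positions: p0=16/3 p1=32/3 p2=32/3; velocities now: v0=2 v1=-2 v2=1
Advance to t=3 (no further collisions before then); velocities: v0=2 v1=-2 v2=1; positions = 6 10 11

Answer: 6 10 11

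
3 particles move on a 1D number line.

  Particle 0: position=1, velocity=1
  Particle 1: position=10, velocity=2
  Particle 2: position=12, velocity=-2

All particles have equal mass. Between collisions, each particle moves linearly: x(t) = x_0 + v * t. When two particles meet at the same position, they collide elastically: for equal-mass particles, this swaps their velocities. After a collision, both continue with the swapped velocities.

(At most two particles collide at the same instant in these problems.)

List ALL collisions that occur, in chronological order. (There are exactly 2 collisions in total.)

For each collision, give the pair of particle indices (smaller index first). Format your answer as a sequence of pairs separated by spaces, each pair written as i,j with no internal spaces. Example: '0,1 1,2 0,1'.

Answer: 1,2 0,1

Derivation:
Collision at t=1/2: particles 1 and 2 swap velocities; positions: p0=3/2 p1=11 p2=11; velocities now: v0=1 v1=-2 v2=2
Collision at t=11/3: particles 0 and 1 swap velocities; positions: p0=14/3 p1=14/3 p2=52/3; velocities now: v0=-2 v1=1 v2=2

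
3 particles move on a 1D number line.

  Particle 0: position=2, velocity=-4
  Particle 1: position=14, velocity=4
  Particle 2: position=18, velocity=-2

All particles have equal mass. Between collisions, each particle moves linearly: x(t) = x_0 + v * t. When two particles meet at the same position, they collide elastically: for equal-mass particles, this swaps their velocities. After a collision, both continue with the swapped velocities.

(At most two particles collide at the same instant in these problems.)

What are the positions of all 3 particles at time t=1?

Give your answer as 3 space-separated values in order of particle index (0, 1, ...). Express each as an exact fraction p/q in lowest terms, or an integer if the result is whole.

Answer: -2 16 18

Derivation:
Collision at t=2/3: particles 1 and 2 swap velocities; positions: p0=-2/3 p1=50/3 p2=50/3; velocities now: v0=-4 v1=-2 v2=4
Advance to t=1 (no further collisions before then); velocities: v0=-4 v1=-2 v2=4; positions = -2 16 18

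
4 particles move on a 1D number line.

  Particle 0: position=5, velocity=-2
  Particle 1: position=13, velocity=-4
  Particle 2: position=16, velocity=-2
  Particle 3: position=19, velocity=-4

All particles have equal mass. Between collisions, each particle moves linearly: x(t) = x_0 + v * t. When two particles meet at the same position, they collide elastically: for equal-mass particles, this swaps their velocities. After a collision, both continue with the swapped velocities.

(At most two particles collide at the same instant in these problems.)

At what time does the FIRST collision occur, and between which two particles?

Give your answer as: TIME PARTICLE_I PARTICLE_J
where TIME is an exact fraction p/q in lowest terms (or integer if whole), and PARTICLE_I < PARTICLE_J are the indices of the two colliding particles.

Pair (0,1): pos 5,13 vel -2,-4 -> gap=8, closing at 2/unit, collide at t=4
Pair (1,2): pos 13,16 vel -4,-2 -> not approaching (rel speed -2 <= 0)
Pair (2,3): pos 16,19 vel -2,-4 -> gap=3, closing at 2/unit, collide at t=3/2
Earliest collision: t=3/2 between 2 and 3

Answer: 3/2 2 3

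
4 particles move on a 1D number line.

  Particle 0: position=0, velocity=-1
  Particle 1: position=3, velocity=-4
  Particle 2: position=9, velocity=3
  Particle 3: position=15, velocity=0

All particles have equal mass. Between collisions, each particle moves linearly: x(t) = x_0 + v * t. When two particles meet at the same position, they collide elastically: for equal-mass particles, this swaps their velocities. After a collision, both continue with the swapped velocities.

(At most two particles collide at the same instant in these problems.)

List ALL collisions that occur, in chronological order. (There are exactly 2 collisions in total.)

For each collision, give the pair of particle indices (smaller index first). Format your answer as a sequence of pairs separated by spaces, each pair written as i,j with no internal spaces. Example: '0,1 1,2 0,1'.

Answer: 0,1 2,3

Derivation:
Collision at t=1: particles 0 and 1 swap velocities; positions: p0=-1 p1=-1 p2=12 p3=15; velocities now: v0=-4 v1=-1 v2=3 v3=0
Collision at t=2: particles 2 and 3 swap velocities; positions: p0=-5 p1=-2 p2=15 p3=15; velocities now: v0=-4 v1=-1 v2=0 v3=3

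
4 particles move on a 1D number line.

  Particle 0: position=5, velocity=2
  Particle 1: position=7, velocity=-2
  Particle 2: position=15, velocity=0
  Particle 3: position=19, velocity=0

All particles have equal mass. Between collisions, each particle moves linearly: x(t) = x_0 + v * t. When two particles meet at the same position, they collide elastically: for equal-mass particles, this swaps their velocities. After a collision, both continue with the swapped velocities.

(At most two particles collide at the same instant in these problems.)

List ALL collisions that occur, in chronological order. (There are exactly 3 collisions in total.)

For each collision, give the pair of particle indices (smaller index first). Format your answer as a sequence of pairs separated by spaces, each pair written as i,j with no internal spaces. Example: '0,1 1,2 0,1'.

Answer: 0,1 1,2 2,3

Derivation:
Collision at t=1/2: particles 0 and 1 swap velocities; positions: p0=6 p1=6 p2=15 p3=19; velocities now: v0=-2 v1=2 v2=0 v3=0
Collision at t=5: particles 1 and 2 swap velocities; positions: p0=-3 p1=15 p2=15 p3=19; velocities now: v0=-2 v1=0 v2=2 v3=0
Collision at t=7: particles 2 and 3 swap velocities; positions: p0=-7 p1=15 p2=19 p3=19; velocities now: v0=-2 v1=0 v2=0 v3=2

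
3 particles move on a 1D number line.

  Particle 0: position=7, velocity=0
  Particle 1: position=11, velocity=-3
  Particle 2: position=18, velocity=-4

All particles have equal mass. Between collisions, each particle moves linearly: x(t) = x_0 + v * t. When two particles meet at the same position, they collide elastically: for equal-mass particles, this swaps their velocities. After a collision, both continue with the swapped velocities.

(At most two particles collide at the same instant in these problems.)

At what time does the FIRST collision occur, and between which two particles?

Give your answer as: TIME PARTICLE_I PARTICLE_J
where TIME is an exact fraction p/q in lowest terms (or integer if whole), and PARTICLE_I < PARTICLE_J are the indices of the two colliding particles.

Answer: 4/3 0 1

Derivation:
Pair (0,1): pos 7,11 vel 0,-3 -> gap=4, closing at 3/unit, collide at t=4/3
Pair (1,2): pos 11,18 vel -3,-4 -> gap=7, closing at 1/unit, collide at t=7
Earliest collision: t=4/3 between 0 and 1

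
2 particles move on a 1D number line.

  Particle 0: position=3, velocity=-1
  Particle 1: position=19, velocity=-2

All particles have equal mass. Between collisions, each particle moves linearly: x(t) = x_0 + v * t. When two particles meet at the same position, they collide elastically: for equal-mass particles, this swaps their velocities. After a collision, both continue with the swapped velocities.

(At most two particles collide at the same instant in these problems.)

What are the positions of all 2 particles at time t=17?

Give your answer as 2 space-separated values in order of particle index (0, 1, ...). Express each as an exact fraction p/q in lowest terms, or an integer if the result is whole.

Collision at t=16: particles 0 and 1 swap velocities; positions: p0=-13 p1=-13; velocities now: v0=-2 v1=-1
Advance to t=17 (no further collisions before then); velocities: v0=-2 v1=-1; positions = -15 -14

Answer: -15 -14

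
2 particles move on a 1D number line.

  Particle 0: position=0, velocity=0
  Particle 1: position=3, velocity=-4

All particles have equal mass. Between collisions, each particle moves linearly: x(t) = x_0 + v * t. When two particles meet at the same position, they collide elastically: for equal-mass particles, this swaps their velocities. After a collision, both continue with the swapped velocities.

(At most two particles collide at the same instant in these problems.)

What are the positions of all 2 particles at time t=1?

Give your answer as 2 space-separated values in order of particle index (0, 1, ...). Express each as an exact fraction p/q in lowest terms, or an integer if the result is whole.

Collision at t=3/4: particles 0 and 1 swap velocities; positions: p0=0 p1=0; velocities now: v0=-4 v1=0
Advance to t=1 (no further collisions before then); velocities: v0=-4 v1=0; positions = -1 0

Answer: -1 0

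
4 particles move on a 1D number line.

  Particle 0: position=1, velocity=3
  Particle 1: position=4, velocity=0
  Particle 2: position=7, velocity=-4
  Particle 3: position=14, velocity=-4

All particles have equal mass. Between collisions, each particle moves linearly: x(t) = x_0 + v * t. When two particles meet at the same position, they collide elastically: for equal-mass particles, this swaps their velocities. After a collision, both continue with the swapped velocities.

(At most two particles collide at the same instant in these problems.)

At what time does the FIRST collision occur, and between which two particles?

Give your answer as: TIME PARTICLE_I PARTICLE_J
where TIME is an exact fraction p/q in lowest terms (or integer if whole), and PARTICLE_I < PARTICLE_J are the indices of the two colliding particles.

Answer: 3/4 1 2

Derivation:
Pair (0,1): pos 1,4 vel 3,0 -> gap=3, closing at 3/unit, collide at t=1
Pair (1,2): pos 4,7 vel 0,-4 -> gap=3, closing at 4/unit, collide at t=3/4
Pair (2,3): pos 7,14 vel -4,-4 -> not approaching (rel speed 0 <= 0)
Earliest collision: t=3/4 between 1 and 2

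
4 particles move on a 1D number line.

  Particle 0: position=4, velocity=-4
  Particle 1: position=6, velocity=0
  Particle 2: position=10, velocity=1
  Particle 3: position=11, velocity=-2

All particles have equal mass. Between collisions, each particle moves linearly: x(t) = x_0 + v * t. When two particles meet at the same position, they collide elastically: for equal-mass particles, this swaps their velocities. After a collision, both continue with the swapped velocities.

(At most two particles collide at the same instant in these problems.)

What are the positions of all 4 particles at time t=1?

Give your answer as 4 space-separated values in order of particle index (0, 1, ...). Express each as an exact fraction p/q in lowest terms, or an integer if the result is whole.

Collision at t=1/3: particles 2 and 3 swap velocities; positions: p0=8/3 p1=6 p2=31/3 p3=31/3; velocities now: v0=-4 v1=0 v2=-2 v3=1
Advance to t=1 (no further collisions before then); velocities: v0=-4 v1=0 v2=-2 v3=1; positions = 0 6 9 11

Answer: 0 6 9 11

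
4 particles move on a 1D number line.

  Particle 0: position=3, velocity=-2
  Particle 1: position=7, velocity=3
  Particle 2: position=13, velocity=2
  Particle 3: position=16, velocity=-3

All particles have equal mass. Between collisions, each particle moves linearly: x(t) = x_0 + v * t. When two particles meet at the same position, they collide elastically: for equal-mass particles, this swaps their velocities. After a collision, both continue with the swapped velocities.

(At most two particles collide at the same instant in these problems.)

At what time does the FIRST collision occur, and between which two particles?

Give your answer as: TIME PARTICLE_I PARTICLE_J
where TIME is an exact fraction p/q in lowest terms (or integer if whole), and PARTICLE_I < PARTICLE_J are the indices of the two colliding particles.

Pair (0,1): pos 3,7 vel -2,3 -> not approaching (rel speed -5 <= 0)
Pair (1,2): pos 7,13 vel 3,2 -> gap=6, closing at 1/unit, collide at t=6
Pair (2,3): pos 13,16 vel 2,-3 -> gap=3, closing at 5/unit, collide at t=3/5
Earliest collision: t=3/5 between 2 and 3

Answer: 3/5 2 3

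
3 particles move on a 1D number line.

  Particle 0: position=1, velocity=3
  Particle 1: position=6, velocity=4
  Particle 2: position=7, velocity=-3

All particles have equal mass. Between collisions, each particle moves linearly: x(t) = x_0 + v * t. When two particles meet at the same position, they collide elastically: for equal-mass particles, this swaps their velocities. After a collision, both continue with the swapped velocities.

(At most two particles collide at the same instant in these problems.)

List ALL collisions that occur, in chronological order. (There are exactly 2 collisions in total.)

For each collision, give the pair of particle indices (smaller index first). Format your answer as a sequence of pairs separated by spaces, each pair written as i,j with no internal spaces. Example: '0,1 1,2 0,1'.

Answer: 1,2 0,1

Derivation:
Collision at t=1/7: particles 1 and 2 swap velocities; positions: p0=10/7 p1=46/7 p2=46/7; velocities now: v0=3 v1=-3 v2=4
Collision at t=1: particles 0 and 1 swap velocities; positions: p0=4 p1=4 p2=10; velocities now: v0=-3 v1=3 v2=4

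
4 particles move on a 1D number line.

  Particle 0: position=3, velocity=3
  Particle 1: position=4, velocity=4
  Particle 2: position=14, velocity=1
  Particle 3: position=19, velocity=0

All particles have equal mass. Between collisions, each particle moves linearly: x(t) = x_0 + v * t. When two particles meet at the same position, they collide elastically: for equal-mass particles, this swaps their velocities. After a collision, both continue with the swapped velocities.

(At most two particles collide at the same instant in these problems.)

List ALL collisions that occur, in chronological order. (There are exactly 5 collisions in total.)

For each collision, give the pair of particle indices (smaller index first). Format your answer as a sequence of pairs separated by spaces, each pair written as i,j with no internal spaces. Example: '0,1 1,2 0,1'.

Answer: 1,2 2,3 1,2 0,1 1,2

Derivation:
Collision at t=10/3: particles 1 and 2 swap velocities; positions: p0=13 p1=52/3 p2=52/3 p3=19; velocities now: v0=3 v1=1 v2=4 v3=0
Collision at t=15/4: particles 2 and 3 swap velocities; positions: p0=57/4 p1=71/4 p2=19 p3=19; velocities now: v0=3 v1=1 v2=0 v3=4
Collision at t=5: particles 1 and 2 swap velocities; positions: p0=18 p1=19 p2=19 p3=24; velocities now: v0=3 v1=0 v2=1 v3=4
Collision at t=16/3: particles 0 and 1 swap velocities; positions: p0=19 p1=19 p2=58/3 p3=76/3; velocities now: v0=0 v1=3 v2=1 v3=4
Collision at t=11/2: particles 1 and 2 swap velocities; positions: p0=19 p1=39/2 p2=39/2 p3=26; velocities now: v0=0 v1=1 v2=3 v3=4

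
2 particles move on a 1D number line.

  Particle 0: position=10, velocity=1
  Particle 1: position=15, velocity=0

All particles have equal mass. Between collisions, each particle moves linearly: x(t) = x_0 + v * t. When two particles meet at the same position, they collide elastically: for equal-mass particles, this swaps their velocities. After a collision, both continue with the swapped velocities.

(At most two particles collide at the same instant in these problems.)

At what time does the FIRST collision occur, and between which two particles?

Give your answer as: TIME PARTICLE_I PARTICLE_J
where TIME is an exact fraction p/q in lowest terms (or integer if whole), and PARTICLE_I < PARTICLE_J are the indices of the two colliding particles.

Pair (0,1): pos 10,15 vel 1,0 -> gap=5, closing at 1/unit, collide at t=5
Earliest collision: t=5 between 0 and 1

Answer: 5 0 1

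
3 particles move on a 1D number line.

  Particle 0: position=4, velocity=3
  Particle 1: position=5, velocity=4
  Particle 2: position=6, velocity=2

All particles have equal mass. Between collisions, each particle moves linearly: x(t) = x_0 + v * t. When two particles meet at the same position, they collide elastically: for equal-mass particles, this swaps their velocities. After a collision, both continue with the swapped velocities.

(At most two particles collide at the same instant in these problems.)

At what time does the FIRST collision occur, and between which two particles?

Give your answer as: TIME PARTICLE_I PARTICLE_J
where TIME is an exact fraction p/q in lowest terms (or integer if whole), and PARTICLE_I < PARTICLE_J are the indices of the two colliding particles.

Pair (0,1): pos 4,5 vel 3,4 -> not approaching (rel speed -1 <= 0)
Pair (1,2): pos 5,6 vel 4,2 -> gap=1, closing at 2/unit, collide at t=1/2
Earliest collision: t=1/2 between 1 and 2

Answer: 1/2 1 2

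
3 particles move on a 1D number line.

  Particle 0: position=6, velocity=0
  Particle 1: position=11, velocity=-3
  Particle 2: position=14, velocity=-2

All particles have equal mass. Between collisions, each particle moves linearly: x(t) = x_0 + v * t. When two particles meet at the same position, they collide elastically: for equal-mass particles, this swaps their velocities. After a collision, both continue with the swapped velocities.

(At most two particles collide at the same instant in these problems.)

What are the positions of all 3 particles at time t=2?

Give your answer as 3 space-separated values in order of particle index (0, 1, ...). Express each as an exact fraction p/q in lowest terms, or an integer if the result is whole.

Answer: 5 6 10

Derivation:
Collision at t=5/3: particles 0 and 1 swap velocities; positions: p0=6 p1=6 p2=32/3; velocities now: v0=-3 v1=0 v2=-2
Advance to t=2 (no further collisions before then); velocities: v0=-3 v1=0 v2=-2; positions = 5 6 10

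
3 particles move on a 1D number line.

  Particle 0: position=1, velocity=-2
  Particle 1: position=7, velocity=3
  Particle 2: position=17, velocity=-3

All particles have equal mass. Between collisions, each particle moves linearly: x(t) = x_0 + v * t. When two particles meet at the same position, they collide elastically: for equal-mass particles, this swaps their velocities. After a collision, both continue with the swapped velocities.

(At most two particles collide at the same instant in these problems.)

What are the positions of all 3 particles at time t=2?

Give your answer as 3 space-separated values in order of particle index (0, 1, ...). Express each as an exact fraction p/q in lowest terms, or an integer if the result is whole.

Collision at t=5/3: particles 1 and 2 swap velocities; positions: p0=-7/3 p1=12 p2=12; velocities now: v0=-2 v1=-3 v2=3
Advance to t=2 (no further collisions before then); velocities: v0=-2 v1=-3 v2=3; positions = -3 11 13

Answer: -3 11 13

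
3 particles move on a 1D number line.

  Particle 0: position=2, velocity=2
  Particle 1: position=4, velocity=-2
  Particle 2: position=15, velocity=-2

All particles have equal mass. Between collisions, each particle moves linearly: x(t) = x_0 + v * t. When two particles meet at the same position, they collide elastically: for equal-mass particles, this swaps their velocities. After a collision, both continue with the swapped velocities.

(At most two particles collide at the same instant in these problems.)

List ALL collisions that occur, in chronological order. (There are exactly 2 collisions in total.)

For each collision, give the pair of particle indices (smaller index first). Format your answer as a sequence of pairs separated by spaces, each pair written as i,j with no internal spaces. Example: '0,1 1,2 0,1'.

Answer: 0,1 1,2

Derivation:
Collision at t=1/2: particles 0 and 1 swap velocities; positions: p0=3 p1=3 p2=14; velocities now: v0=-2 v1=2 v2=-2
Collision at t=13/4: particles 1 and 2 swap velocities; positions: p0=-5/2 p1=17/2 p2=17/2; velocities now: v0=-2 v1=-2 v2=2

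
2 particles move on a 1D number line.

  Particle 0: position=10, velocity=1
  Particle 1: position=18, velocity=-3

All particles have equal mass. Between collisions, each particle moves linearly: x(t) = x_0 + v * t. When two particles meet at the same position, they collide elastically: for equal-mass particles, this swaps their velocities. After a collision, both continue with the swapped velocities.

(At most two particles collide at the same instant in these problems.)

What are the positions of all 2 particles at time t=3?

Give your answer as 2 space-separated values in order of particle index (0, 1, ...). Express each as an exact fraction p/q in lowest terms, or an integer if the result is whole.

Answer: 9 13

Derivation:
Collision at t=2: particles 0 and 1 swap velocities; positions: p0=12 p1=12; velocities now: v0=-3 v1=1
Advance to t=3 (no further collisions before then); velocities: v0=-3 v1=1; positions = 9 13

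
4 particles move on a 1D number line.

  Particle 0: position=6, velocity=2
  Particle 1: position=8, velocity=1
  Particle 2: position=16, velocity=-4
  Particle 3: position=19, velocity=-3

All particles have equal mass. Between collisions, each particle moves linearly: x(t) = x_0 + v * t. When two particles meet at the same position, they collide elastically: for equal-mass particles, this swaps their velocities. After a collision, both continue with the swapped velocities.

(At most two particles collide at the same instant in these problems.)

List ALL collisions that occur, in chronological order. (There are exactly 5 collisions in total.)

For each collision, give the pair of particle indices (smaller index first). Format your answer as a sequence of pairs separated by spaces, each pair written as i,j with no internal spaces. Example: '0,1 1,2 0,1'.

Collision at t=8/5: particles 1 and 2 swap velocities; positions: p0=46/5 p1=48/5 p2=48/5 p3=71/5; velocities now: v0=2 v1=-4 v2=1 v3=-3
Collision at t=5/3: particles 0 and 1 swap velocities; positions: p0=28/3 p1=28/3 p2=29/3 p3=14; velocities now: v0=-4 v1=2 v2=1 v3=-3
Collision at t=2: particles 1 and 2 swap velocities; positions: p0=8 p1=10 p2=10 p3=13; velocities now: v0=-4 v1=1 v2=2 v3=-3
Collision at t=13/5: particles 2 and 3 swap velocities; positions: p0=28/5 p1=53/5 p2=56/5 p3=56/5; velocities now: v0=-4 v1=1 v2=-3 v3=2
Collision at t=11/4: particles 1 and 2 swap velocities; positions: p0=5 p1=43/4 p2=43/4 p3=23/2; velocities now: v0=-4 v1=-3 v2=1 v3=2

Answer: 1,2 0,1 1,2 2,3 1,2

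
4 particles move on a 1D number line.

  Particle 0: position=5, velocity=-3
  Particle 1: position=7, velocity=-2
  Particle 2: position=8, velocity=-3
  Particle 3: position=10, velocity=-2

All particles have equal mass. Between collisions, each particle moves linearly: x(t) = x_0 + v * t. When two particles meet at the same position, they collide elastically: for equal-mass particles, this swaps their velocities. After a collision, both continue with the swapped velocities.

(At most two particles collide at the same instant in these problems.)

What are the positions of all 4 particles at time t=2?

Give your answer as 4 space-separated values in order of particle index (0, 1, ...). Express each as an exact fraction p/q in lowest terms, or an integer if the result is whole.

Answer: -1 2 3 6

Derivation:
Collision at t=1: particles 1 and 2 swap velocities; positions: p0=2 p1=5 p2=5 p3=8; velocities now: v0=-3 v1=-3 v2=-2 v3=-2
Advance to t=2 (no further collisions before then); velocities: v0=-3 v1=-3 v2=-2 v3=-2; positions = -1 2 3 6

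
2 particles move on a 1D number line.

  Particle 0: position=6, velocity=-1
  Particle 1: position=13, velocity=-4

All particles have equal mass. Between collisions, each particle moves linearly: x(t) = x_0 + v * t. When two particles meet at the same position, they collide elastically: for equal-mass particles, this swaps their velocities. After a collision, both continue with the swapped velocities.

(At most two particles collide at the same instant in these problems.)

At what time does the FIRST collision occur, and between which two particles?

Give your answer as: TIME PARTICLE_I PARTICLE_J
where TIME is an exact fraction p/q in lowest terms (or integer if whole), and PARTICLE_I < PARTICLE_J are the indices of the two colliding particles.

Answer: 7/3 0 1

Derivation:
Pair (0,1): pos 6,13 vel -1,-4 -> gap=7, closing at 3/unit, collide at t=7/3
Earliest collision: t=7/3 between 0 and 1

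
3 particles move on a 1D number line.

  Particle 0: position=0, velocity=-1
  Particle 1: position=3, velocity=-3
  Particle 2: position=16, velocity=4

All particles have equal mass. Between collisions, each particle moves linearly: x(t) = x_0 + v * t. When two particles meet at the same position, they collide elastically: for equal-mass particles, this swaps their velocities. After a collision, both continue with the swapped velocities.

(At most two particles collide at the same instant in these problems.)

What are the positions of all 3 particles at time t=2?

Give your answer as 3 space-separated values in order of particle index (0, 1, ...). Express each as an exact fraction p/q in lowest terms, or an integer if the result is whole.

Answer: -3 -2 24

Derivation:
Collision at t=3/2: particles 0 and 1 swap velocities; positions: p0=-3/2 p1=-3/2 p2=22; velocities now: v0=-3 v1=-1 v2=4
Advance to t=2 (no further collisions before then); velocities: v0=-3 v1=-1 v2=4; positions = -3 -2 24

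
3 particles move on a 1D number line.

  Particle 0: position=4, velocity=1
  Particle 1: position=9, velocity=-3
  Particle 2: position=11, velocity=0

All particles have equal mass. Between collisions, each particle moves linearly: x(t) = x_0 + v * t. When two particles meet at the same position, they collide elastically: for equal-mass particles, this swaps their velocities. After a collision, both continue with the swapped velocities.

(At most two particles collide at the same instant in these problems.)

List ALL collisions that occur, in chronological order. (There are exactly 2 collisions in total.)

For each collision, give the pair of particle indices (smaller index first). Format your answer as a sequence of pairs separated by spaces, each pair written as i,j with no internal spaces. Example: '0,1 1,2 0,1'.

Collision at t=5/4: particles 0 and 1 swap velocities; positions: p0=21/4 p1=21/4 p2=11; velocities now: v0=-3 v1=1 v2=0
Collision at t=7: particles 1 and 2 swap velocities; positions: p0=-12 p1=11 p2=11; velocities now: v0=-3 v1=0 v2=1

Answer: 0,1 1,2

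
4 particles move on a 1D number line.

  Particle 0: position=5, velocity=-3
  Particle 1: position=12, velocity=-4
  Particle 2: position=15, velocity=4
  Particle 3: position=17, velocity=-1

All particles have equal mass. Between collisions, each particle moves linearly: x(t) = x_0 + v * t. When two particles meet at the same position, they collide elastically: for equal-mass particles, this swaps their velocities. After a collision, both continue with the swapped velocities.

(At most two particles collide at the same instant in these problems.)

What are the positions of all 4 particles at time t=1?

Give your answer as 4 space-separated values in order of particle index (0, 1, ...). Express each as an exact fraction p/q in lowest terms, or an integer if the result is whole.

Collision at t=2/5: particles 2 and 3 swap velocities; positions: p0=19/5 p1=52/5 p2=83/5 p3=83/5; velocities now: v0=-3 v1=-4 v2=-1 v3=4
Advance to t=1 (no further collisions before then); velocities: v0=-3 v1=-4 v2=-1 v3=4; positions = 2 8 16 19

Answer: 2 8 16 19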